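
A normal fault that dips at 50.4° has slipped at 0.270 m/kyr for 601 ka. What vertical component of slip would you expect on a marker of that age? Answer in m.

125 m

dip-slip = rate × time = 0.270 m/kyr × 601 ka = 162.3 m
throw = dip-slip × sin(dip) = 162.3 × sin(50.4°) = 125 m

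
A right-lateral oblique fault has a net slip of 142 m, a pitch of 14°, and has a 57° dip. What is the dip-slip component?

dip-slip = net slip × sin(rake) = 142 m × sin(14°) = 34.4 m

34.4 m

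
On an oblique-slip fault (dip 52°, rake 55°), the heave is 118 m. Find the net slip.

dip-slip = heave / cos(dip) = 118 / cos(52°) = 191.7 m
net slip = dip-slip / sin(rake) = 191.7 / sin(55°) = 234 m

234 m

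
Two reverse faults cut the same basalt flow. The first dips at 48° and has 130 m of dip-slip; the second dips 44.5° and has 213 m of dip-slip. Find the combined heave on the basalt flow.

heave_A = 130 × cos(48°) = 86.99 m
heave_B = 213 × cos(44.5°) = 151.9 m
total = 86.99 + 151.9 = 239 m

239 m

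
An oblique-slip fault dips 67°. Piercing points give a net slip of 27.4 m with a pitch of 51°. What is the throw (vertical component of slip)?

19.6 m

dip-slip = net slip × sin(rake) = 27.4 m × sin(51°) = 21.29 m
throw = dip-slip × sin(dip) = 21.29 × sin(67°) = 19.6 m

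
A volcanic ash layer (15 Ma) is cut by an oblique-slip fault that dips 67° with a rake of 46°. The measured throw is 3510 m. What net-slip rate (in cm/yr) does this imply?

dip-slip = throw / sin(dip) = 3510 / sin(67°) = 3813 m
net slip = dip-slip / sin(rake) = 3813 / sin(46°) = 5301 m
rate = 5301 m / 15 Ma = 0.000353 m/yr = 0.0353 cm/yr

0.0353 cm/yr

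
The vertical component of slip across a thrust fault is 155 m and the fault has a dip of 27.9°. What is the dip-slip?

dip-slip = throw / sin(dip) = 155 / sin(27.9°) = 331 m

331 m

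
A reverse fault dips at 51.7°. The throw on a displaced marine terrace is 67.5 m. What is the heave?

heave = throw / tan(dip) = 67.5 / tan(51.7°) = 53.3 m

53.3 m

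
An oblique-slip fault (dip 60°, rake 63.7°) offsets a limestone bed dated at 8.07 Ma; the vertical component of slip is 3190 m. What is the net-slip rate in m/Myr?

dip-slip = throw / sin(dip) = 3190 / sin(60°) = 3683 m
net slip = dip-slip / sin(rake) = 3683 / sin(63.7°) = 4109 m
rate = 4109 m / 8.07 Ma = 0.000509 m/yr = 509 m/Myr

509 m/Myr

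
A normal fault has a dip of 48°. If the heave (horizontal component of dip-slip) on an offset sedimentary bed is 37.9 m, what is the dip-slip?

56.6 m

dip-slip = heave / cos(dip) = 37.9 / cos(48°) = 56.6 m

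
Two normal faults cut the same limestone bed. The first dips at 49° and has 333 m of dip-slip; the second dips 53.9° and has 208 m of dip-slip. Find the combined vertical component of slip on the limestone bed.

throw_A = 333 × sin(49°) = 251.3 m
throw_B = 208 × sin(53.9°) = 168.1 m
total = 251.3 + 168.1 = 419 m

419 m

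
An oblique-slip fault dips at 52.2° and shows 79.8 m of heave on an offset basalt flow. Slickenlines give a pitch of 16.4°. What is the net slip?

461 m

dip-slip = heave / cos(dip) = 79.8 / cos(52.2°) = 130.2 m
net slip = dip-slip / sin(rake) = 130.2 / sin(16.4°) = 461 m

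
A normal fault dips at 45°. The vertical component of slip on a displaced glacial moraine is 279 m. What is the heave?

279 m

heave = throw / tan(dip) = 279 / tan(45°) = 279 m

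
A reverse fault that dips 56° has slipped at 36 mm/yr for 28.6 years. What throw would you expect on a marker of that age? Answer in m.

dip-slip = rate × time = 36 mm/yr × 28.6 years = 1.030 m
throw = dip-slip × sin(dip) = 1.030 × sin(56°) = 0.854 m

0.854 m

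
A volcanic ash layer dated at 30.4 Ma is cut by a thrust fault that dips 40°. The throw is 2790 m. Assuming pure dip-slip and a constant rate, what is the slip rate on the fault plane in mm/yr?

dip-slip = throw / sin(dip) = 2790 m / sin(40°) = 4340 m
rate = 4340 m / 30.4 Ma = 0.000143 m/yr = 0.143 mm/yr

0.143 mm/yr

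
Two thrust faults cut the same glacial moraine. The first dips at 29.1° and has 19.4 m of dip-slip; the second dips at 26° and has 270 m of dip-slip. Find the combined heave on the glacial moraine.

260 m

heave_A = 19.4 × cos(29.1°) = 16.95 m
heave_B = 270 × cos(26°) = 242.7 m
total = 16.95 + 242.7 = 260 m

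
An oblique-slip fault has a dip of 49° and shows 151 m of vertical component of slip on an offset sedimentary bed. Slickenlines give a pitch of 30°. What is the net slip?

dip-slip = throw / sin(dip) = 151 / sin(49°) = 200.1 m
net slip = dip-slip / sin(rake) = 200.1 / sin(30°) = 400 m

400 m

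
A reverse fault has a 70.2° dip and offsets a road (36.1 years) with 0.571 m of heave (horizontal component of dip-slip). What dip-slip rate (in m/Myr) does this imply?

46700 m/Myr

dip-slip = heave / cos(dip) = 0.571 m / cos(70.2°) = 1.686 m
rate = 1.686 m / 36.1 years = 0.0467 m/yr = 46700 m/Myr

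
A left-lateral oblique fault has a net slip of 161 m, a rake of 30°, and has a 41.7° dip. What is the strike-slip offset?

139 m

strike-slip = net slip × cos(rake) = 161 m × cos(30°) = 139 m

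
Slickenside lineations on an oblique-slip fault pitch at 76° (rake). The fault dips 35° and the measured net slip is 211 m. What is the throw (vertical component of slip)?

dip-slip = net slip × sin(rake) = 211 m × sin(76°) = 204.7 m
throw = dip-slip × sin(dip) = 204.7 × sin(35°) = 117 m

117 m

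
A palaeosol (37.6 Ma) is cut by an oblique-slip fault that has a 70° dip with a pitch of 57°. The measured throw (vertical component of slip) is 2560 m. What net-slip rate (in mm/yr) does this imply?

0.0864 mm/yr

dip-slip = throw / sin(dip) = 2560 / sin(70°) = 2724 m
net slip = dip-slip / sin(rake) = 2724 / sin(57°) = 3248 m
rate = 3248 m / 37.6 Ma = 0.0000864 m/yr = 0.0864 mm/yr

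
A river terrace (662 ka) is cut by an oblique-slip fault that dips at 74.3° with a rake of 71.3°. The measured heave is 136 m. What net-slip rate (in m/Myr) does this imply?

802 m/Myr

dip-slip = heave / cos(dip) = 136 / cos(74.3°) = 502.6 m
net slip = dip-slip / sin(rake) = 502.6 / sin(71.3°) = 530.6 m
rate = 530.6 m / 662 ka = 0.000802 m/yr = 802 m/Myr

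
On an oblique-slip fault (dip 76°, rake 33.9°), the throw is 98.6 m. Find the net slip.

dip-slip = throw / sin(dip) = 98.6 / sin(76°) = 101.6 m
net slip = dip-slip / sin(rake) = 101.6 / sin(33.9°) = 182 m

182 m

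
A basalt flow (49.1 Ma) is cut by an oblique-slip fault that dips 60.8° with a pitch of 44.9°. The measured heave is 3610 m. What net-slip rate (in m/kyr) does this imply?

0.214 m/kyr

dip-slip = heave / cos(dip) = 3610 / cos(60.8°) = 7400 m
net slip = dip-slip / sin(rake) = 7400 / sin(44.9°) = 10480 m
rate = 10480 m / 49.1 Ma = 0.000214 m/yr = 0.214 m/kyr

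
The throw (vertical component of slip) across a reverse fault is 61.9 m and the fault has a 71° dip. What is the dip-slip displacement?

dip-slip = throw / sin(dip) = 61.9 / sin(71°) = 65.5 m

65.5 m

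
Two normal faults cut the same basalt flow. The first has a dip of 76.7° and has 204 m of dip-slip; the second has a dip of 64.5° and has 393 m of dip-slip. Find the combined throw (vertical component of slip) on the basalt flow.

throw_A = 204 × sin(76.7°) = 198.5 m
throw_B = 393 × sin(64.5°) = 354.7 m
total = 198.5 + 354.7 = 553 m

553 m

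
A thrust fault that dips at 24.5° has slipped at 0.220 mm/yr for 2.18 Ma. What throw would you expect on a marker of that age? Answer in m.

199 m

dip-slip = rate × time = 0.220 mm/yr × 2.18 Ma = 479.6 m
throw = dip-slip × sin(dip) = 479.6 × sin(24.5°) = 199 m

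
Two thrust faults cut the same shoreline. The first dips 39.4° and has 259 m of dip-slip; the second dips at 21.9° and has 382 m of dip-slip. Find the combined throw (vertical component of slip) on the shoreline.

307 m

throw_A = 259 × sin(39.4°) = 164.4 m
throw_B = 382 × sin(21.9°) = 142.5 m
total = 164.4 + 142.5 = 307 m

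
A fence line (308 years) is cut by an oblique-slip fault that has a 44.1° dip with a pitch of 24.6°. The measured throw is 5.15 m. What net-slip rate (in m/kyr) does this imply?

dip-slip = throw / sin(dip) = 5.15 / sin(44.1°) = 7.400 m
net slip = dip-slip / sin(rake) = 7.400 / sin(24.6°) = 17.78 m
rate = 17.78 m / 308 years = 0.0577 m/yr = 57.7 m/kyr

57.7 m/kyr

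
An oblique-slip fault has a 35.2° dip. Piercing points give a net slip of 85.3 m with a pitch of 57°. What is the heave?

58.5 m

dip-slip = net slip × sin(rake) = 85.3 m × sin(57°) = 71.54 m
heave = dip-slip × cos(dip) = 71.54 × cos(35.2°) = 58.5 m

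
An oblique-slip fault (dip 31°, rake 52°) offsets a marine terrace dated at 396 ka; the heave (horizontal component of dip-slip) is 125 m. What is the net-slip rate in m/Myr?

dip-slip = heave / cos(dip) = 125 / cos(31°) = 145.8 m
net slip = dip-slip / sin(rake) = 145.8 / sin(52°) = 185.1 m
rate = 185.1 m / 396 ka = 0.000467 m/yr = 467 m/Myr

467 m/Myr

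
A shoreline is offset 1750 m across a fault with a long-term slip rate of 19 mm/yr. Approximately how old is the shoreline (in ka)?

age = offset / rate = 1750 m / (19 mm/yr) = 92100 yr = 92.1 ka

92.1 ka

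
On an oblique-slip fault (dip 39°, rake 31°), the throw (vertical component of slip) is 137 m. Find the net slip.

dip-slip = throw / sin(dip) = 137 / sin(39°) = 217.7 m
net slip = dip-slip / sin(rake) = 217.7 / sin(31°) = 423 m

423 m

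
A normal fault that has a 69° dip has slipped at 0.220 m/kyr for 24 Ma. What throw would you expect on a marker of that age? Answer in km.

dip-slip = rate × time = 0.220 m/kyr × 24 Ma = 5280 m
throw = dip-slip × sin(dip) = 5280 × sin(69°) = 4930 m = 4.93 km

4.93 km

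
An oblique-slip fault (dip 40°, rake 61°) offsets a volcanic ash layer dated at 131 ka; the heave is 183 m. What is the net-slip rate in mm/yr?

dip-slip = heave / cos(dip) = 183 / cos(40°) = 238.9 m
net slip = dip-slip / sin(rake) = 238.9 / sin(61°) = 273.1 m
rate = 273.1 m / 131 ka = 0.00209 m/yr = 2.09 mm/yr

2.09 mm/yr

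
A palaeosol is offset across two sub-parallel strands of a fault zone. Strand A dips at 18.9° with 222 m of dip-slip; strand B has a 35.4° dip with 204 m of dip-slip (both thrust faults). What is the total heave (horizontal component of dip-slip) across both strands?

heave_A = 222 × cos(18.9°) = 210 m
heave_B = 204 × cos(35.4°) = 166.3 m
total = 210 + 166.3 = 376 m

376 m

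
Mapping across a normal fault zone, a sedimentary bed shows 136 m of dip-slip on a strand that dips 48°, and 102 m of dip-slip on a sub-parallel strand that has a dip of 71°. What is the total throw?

198 m

throw_A = 136 × sin(48°) = 101.1 m
throw_B = 102 × sin(71°) = 96.44 m
total = 101.1 + 96.44 = 198 m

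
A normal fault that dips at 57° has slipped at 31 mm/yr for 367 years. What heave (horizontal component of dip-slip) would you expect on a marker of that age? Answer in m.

dip-slip = rate × time = 31 mm/yr × 367 years = 11.38 m
heave = dip-slip × cos(dip) = 11.38 × cos(57°) = 6.20 m

6.20 m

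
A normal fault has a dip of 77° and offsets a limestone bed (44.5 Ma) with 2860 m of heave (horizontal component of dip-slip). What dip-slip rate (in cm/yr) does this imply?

0.0286 cm/yr

dip-slip = heave / cos(dip) = 2860 m / cos(77°) = 12710 m
rate = 12710 m / 44.5 Ma = 0.000286 m/yr = 0.0286 cm/yr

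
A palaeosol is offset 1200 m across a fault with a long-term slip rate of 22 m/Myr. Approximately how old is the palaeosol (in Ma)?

age = offset / rate = 1200 m / (22 m/Myr) = 5.45e+07 yr = 54.5 Ma

54.5 Ma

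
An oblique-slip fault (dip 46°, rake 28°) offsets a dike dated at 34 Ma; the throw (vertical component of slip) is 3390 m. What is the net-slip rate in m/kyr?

dip-slip = throw / sin(dip) = 3390 / sin(46°) = 4713 m
net slip = dip-slip / sin(rake) = 4713 / sin(28°) = 10040 m
rate = 10040 m / 34 Ma = 0.000295 m/yr = 0.295 m/kyr

0.295 m/kyr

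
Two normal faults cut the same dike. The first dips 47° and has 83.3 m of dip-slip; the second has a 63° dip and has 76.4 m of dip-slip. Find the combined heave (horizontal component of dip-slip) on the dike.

91.5 m

heave_A = 83.3 × cos(47°) = 56.81 m
heave_B = 76.4 × cos(63°) = 34.68 m
total = 56.81 + 34.68 = 91.5 m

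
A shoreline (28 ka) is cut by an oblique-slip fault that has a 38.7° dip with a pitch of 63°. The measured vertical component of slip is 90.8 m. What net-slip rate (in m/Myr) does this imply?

5820 m/Myr

dip-slip = throw / sin(dip) = 90.8 / sin(38.7°) = 145.2 m
net slip = dip-slip / sin(rake) = 145.2 / sin(63°) = 163 m
rate = 163 m / 28 ka = 0.00582 m/yr = 5820 m/Myr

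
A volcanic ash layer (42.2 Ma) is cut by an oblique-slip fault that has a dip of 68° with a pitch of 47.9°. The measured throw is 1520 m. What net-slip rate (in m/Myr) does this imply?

dip-slip = throw / sin(dip) = 1520 / sin(68°) = 1639 m
net slip = dip-slip / sin(rake) = 1639 / sin(47.9°) = 2209 m
rate = 2209 m / 42.2 Ma = 0.0000524 m/yr = 52.4 m/Myr

52.4 m/Myr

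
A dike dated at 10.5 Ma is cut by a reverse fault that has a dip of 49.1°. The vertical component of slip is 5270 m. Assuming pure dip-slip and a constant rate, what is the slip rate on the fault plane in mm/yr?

dip-slip = throw / sin(dip) = 5270 m / sin(49.1°) = 6972 m
rate = 6972 m / 10.5 Ma = 0.000664 m/yr = 0.664 mm/yr

0.664 mm/yr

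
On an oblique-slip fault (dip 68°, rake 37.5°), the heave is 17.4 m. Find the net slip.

76.3 m

dip-slip = heave / cos(dip) = 17.4 / cos(68°) = 46.45 m
net slip = dip-slip / sin(rake) = 46.45 / sin(37.5°) = 76.3 m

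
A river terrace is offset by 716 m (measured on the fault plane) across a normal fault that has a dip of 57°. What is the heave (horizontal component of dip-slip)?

390 m

heave = dip-slip × cos(dip) = 716 m × cos(57°) = 390 m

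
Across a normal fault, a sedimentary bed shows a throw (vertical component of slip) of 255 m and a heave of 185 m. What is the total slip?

315 m

net slip = √(throw² + heave²) = √(255² + 185²) = 315 m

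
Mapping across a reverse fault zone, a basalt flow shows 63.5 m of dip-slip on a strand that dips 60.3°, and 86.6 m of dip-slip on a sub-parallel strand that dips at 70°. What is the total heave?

heave_A = 63.5 × cos(60.3°) = 31.46 m
heave_B = 86.6 × cos(70°) = 29.62 m
total = 31.46 + 29.62 = 61.1 m

61.1 m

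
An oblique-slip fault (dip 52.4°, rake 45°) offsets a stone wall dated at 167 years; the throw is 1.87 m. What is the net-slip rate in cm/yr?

2 cm/yr

dip-slip = throw / sin(dip) = 1.87 / sin(52.4°) = 2.360 m
net slip = dip-slip / sin(rake) = 2.360 / sin(45°) = 3.338 m
rate = 3.338 m / 167 years = 0.0200 m/yr = 2 cm/yr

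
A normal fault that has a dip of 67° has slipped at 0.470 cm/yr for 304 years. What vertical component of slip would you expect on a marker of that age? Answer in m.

1.32 m

dip-slip = rate × time = 0.470 cm/yr × 304 years = 1.429 m
throw = dip-slip × sin(dip) = 1.429 × sin(67°) = 1.32 m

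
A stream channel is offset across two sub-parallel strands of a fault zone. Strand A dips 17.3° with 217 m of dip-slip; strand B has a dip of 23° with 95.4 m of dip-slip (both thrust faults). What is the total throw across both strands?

throw_A = 217 × sin(17.3°) = 64.53 m
throw_B = 95.4 × sin(23°) = 37.28 m
total = 64.53 + 37.28 = 102 m

102 m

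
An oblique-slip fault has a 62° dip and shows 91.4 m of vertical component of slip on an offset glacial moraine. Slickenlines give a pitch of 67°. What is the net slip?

112 m

dip-slip = throw / sin(dip) = 91.4 / sin(62°) = 103.5 m
net slip = dip-slip / sin(rake) = 103.5 / sin(67°) = 112 m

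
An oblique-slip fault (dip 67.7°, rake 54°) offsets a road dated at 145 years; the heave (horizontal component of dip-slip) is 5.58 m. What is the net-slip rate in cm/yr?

dip-slip = heave / cos(dip) = 5.58 / cos(67.7°) = 14.71 m
net slip = dip-slip / sin(rake) = 14.71 / sin(54°) = 18.18 m
rate = 18.18 m / 145 years = 0.125 m/yr = 12.5 cm/yr

12.5 cm/yr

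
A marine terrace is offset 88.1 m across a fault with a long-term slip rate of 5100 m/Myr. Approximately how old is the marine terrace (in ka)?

17.3 ka

age = offset / rate = 88.1 m / (5100 m/Myr) = 17300 yr = 17.3 ka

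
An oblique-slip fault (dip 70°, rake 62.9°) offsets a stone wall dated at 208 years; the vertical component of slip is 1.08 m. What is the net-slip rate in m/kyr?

6.21 m/kyr

dip-slip = throw / sin(dip) = 1.08 / sin(70°) = 1.149 m
net slip = dip-slip / sin(rake) = 1.149 / sin(62.9°) = 1.291 m
rate = 1.291 m / 208 years = 0.00621 m/yr = 6.21 m/kyr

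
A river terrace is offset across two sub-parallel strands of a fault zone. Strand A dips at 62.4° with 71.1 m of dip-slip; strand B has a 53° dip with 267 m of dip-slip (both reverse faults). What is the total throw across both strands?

throw_A = 71.1 × sin(62.4°) = 63.01 m
throw_B = 267 × sin(53°) = 213.2 m
total = 63.01 + 213.2 = 276 m

276 m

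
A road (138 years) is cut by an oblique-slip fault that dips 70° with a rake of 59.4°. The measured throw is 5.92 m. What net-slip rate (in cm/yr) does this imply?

dip-slip = throw / sin(dip) = 5.92 / sin(70°) = 6.300 m
net slip = dip-slip / sin(rake) = 6.300 / sin(59.4°) = 7.319 m
rate = 7.319 m / 138 years = 0.0530 m/yr = 5.30 cm/yr

5.30 cm/yr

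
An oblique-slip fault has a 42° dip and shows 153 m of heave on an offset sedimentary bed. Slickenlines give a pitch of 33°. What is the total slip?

378 m

dip-slip = heave / cos(dip) = 153 / cos(42°) = 205.9 m
net slip = dip-slip / sin(rake) = 205.9 / sin(33°) = 378 m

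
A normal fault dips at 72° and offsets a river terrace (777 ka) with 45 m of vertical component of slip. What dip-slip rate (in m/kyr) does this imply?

0.0609 m/kyr

dip-slip = throw / sin(dip) = 45 m / sin(72°) = 47.32 m
rate = 47.32 m / 777 ka = 0.0000609 m/yr = 0.0609 m/kyr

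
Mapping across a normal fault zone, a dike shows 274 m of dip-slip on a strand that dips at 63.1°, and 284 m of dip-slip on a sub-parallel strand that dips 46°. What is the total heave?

321 m

heave_A = 274 × cos(63.1°) = 124 m
heave_B = 284 × cos(46°) = 197.3 m
total = 124 + 197.3 = 321 m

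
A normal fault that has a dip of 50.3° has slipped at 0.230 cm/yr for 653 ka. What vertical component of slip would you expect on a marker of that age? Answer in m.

dip-slip = rate × time = 0.230 cm/yr × 653 ka = 1502 m
throw = dip-slip × sin(dip) = 1502 × sin(50.3°) = 1160 m

1160 m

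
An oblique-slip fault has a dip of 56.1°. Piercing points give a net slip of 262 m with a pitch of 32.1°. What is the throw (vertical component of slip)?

116 m

dip-slip = net slip × sin(rake) = 262 m × sin(32.1°) = 139.2 m
throw = dip-slip × sin(dip) = 139.2 × sin(56.1°) = 116 m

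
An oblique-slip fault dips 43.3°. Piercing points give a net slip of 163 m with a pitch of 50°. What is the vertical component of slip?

85.6 m

dip-slip = net slip × sin(rake) = 163 m × sin(50°) = 124.9 m
throw = dip-slip × sin(dip) = 124.9 × sin(43.3°) = 85.6 m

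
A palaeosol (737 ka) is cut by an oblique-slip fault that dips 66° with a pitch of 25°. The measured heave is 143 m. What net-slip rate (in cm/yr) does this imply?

dip-slip = heave / cos(dip) = 143 / cos(66°) = 351.6 m
net slip = dip-slip / sin(rake) = 351.6 / sin(25°) = 831.9 m
rate = 831.9 m / 737 ka = 0.00113 m/yr = 0.113 cm/yr

0.113 cm/yr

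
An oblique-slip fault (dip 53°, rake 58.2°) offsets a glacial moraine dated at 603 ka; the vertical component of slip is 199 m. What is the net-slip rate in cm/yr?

0.0486 cm/yr

dip-slip = throw / sin(dip) = 199 / sin(53°) = 249.2 m
net slip = dip-slip / sin(rake) = 249.2 / sin(58.2°) = 293.2 m
rate = 293.2 m / 603 ka = 0.000486 m/yr = 0.0486 cm/yr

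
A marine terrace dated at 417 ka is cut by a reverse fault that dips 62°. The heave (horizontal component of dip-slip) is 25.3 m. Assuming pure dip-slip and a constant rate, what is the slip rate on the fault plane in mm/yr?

dip-slip = heave / cos(dip) = 25.3 m / cos(62°) = 53.89 m
rate = 53.89 m / 417 ka = 0.000129 m/yr = 0.129 mm/yr

0.129 mm/yr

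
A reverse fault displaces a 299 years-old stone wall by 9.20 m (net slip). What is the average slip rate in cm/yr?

3.08 cm/yr

rate = 9.20 m / 299 years = 0.0308 m/yr = 3.08 cm/yr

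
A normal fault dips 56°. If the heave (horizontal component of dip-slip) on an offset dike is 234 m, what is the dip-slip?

418 m

dip-slip = heave / cos(dip) = 234 / cos(56°) = 418 m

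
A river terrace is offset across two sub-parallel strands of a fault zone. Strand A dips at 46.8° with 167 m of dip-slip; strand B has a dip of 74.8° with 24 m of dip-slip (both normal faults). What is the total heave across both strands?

heave_A = 167 × cos(46.8°) = 114.3 m
heave_B = 24 × cos(74.8°) = 6.293 m
total = 114.3 + 6.293 = 121 m

121 m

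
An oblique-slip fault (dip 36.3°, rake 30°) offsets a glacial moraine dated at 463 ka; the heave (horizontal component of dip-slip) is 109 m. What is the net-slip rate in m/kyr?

0.584 m/kyr

dip-slip = heave / cos(dip) = 109 / cos(36.3°) = 135.2 m
net slip = dip-slip / sin(rake) = 135.2 / sin(30°) = 270.5 m
rate = 270.5 m / 463 ka = 0.000584 m/yr = 0.584 m/kyr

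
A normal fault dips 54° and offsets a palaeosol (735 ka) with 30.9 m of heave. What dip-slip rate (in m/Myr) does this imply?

71.5 m/Myr

dip-slip = heave / cos(dip) = 30.9 m / cos(54°) = 52.57 m
rate = 52.57 m / 735 ka = 0.0000715 m/yr = 71.5 m/Myr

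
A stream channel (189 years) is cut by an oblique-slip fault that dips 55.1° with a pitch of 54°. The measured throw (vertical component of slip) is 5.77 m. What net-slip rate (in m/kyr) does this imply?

dip-slip = throw / sin(dip) = 5.77 / sin(55.1°) = 7.035 m
net slip = dip-slip / sin(rake) = 7.035 / sin(54°) = 8.696 m
rate = 8.696 m / 189 years = 0.0460 m/yr = 46 m/kyr

46 m/kyr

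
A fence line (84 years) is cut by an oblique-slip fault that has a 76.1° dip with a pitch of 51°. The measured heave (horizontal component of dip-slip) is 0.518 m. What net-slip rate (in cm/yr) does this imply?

dip-slip = heave / cos(dip) = 0.518 / cos(76.1°) = 2.156 m
net slip = dip-slip / sin(rake) = 2.156 / sin(51°) = 2.775 m
rate = 2.775 m / 84 years = 0.0330 m/yr = 3.30 cm/yr

3.30 cm/yr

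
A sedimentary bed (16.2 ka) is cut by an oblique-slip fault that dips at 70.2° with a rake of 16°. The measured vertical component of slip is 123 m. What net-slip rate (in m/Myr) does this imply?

dip-slip = throw / sin(dip) = 123 / sin(70.2°) = 130.7 m
net slip = dip-slip / sin(rake) = 130.7 / sin(16°) = 474.3 m
rate = 474.3 m / 16.2 ka = 0.0293 m/yr = 29300 m/Myr

29300 m/Myr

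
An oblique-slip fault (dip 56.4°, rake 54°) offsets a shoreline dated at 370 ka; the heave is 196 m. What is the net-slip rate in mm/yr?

dip-slip = heave / cos(dip) = 196 / cos(56.4°) = 354.2 m
net slip = dip-slip / sin(rake) = 354.2 / sin(54°) = 437.8 m
rate = 437.8 m / 370 ka = 0.00118 m/yr = 1.18 mm/yr

1.18 mm/yr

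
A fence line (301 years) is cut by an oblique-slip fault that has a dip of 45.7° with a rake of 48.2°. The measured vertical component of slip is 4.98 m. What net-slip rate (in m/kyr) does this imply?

31 m/kyr

dip-slip = throw / sin(dip) = 4.98 / sin(45.7°) = 6.958 m
net slip = dip-slip / sin(rake) = 6.958 / sin(48.2°) = 9.334 m
rate = 9.334 m / 301 years = 0.0310 m/yr = 31 m/kyr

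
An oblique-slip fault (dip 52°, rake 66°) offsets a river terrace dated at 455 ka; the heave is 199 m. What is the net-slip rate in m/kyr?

dip-slip = heave / cos(dip) = 199 / cos(52°) = 323.2 m
net slip = dip-slip / sin(rake) = 323.2 / sin(66°) = 353.8 m
rate = 353.8 m / 455 ka = 0.000778 m/yr = 0.778 m/kyr

0.778 m/kyr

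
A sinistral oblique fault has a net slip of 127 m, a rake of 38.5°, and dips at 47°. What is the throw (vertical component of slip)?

57.8 m

dip-slip = net slip × sin(rake) = 127 m × sin(38.5°) = 79.06 m
throw = dip-slip × sin(dip) = 79.06 × sin(47°) = 57.8 m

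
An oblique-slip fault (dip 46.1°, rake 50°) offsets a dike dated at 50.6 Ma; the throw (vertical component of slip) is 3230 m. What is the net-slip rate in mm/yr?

dip-slip = throw / sin(dip) = 3230 / sin(46.1°) = 4483 m
net slip = dip-slip / sin(rake) = 4483 / sin(50°) = 5852 m
rate = 5852 m / 50.6 Ma = 0.000116 m/yr = 0.116 mm/yr

0.116 mm/yr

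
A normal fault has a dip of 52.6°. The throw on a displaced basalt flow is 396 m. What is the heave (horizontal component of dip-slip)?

303 m

heave = throw / tan(dip) = 396 / tan(52.6°) = 303 m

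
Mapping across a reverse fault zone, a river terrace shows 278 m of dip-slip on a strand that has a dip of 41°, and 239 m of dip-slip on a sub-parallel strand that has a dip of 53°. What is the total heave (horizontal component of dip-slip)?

354 m

heave_A = 278 × cos(41°) = 209.8 m
heave_B = 239 × cos(53°) = 143.8 m
total = 209.8 + 143.8 = 354 m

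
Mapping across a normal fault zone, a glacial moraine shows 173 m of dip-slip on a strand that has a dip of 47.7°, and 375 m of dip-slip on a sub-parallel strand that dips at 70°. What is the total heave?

245 m

heave_A = 173 × cos(47.7°) = 116.4 m
heave_B = 375 × cos(70°) = 128.3 m
total = 116.4 + 128.3 = 245 m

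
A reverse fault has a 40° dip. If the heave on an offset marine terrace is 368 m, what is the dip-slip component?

dip-slip = heave / cos(dip) = 368 / cos(40°) = 480 m

480 m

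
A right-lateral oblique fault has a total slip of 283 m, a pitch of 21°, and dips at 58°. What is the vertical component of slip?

86 m

dip-slip = net slip × sin(rake) = 283 m × sin(21°) = 101.4 m
throw = dip-slip × sin(dip) = 101.4 × sin(58°) = 86 m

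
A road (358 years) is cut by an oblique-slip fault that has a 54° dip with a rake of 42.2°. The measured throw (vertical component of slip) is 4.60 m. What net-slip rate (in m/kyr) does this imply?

dip-slip = throw / sin(dip) = 4.60 / sin(54°) = 5.686 m
net slip = dip-slip / sin(rake) = 5.686 / sin(42.2°) = 8.465 m
rate = 8.465 m / 358 years = 0.0236 m/yr = 23.6 m/kyr

23.6 m/kyr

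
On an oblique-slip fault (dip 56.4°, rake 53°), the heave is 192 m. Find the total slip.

dip-slip = heave / cos(dip) = 192 / cos(56.4°) = 347 m
net slip = dip-slip / sin(rake) = 347 / sin(53°) = 434 m

434 m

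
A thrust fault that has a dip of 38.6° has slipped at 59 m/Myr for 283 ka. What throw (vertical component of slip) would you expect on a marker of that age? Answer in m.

10.4 m

dip-slip = rate × time = 59 m/Myr × 283 ka = 16.70 m
throw = dip-slip × sin(dip) = 16.70 × sin(38.6°) = 10.4 m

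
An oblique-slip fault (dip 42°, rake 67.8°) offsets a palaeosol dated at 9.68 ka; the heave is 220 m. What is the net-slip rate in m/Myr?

33000 m/Myr

dip-slip = heave / cos(dip) = 220 / cos(42°) = 296 m
net slip = dip-slip / sin(rake) = 296 / sin(67.8°) = 319.7 m
rate = 319.7 m / 9.68 ka = 0.0330 m/yr = 33000 m/Myr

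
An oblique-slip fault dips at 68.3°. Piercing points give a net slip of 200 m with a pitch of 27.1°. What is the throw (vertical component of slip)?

84.7 m

dip-slip = net slip × sin(rake) = 200 m × sin(27.1°) = 91.11 m
throw = dip-slip × sin(dip) = 91.11 × sin(68.3°) = 84.7 m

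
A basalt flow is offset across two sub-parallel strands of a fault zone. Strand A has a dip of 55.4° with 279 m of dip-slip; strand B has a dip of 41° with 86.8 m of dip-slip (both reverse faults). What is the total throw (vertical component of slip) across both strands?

throw_A = 279 × sin(55.4°) = 229.7 m
throw_B = 86.8 × sin(41°) = 56.95 m
total = 229.7 + 56.95 = 287 m

287 m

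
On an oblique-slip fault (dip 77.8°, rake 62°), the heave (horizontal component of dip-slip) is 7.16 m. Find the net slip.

38.4 m

dip-slip = heave / cos(dip) = 7.16 / cos(77.8°) = 33.88 m
net slip = dip-slip / sin(rake) = 33.88 / sin(62°) = 38.4 m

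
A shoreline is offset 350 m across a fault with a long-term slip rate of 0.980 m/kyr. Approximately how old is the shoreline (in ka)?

age = offset / rate = 350 m / (0.980 m/kyr) = 357000 yr = 357 ka

357 ka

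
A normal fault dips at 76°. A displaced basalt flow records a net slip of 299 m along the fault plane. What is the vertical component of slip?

290 m

throw = dip-slip × sin(dip) = 299 m × sin(76°) = 290 m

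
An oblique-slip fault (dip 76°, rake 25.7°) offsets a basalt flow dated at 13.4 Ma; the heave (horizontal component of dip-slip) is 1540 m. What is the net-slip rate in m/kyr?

dip-slip = heave / cos(dip) = 1540 / cos(76°) = 6366 m
net slip = dip-slip / sin(rake) = 6366 / sin(25.7°) = 14680 m
rate = 14680 m / 13.4 Ma = 0.00110 m/yr = 1.10 m/kyr

1.10 m/kyr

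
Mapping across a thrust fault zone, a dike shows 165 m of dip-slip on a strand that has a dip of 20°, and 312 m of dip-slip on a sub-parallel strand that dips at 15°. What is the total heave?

heave_A = 165 × cos(20°) = 155 m
heave_B = 312 × cos(15°) = 301.4 m
total = 155 + 301.4 = 456 m

456 m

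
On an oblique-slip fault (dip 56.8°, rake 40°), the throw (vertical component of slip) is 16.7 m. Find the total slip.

31 m

dip-slip = throw / sin(dip) = 16.7 / sin(56.8°) = 19.96 m
net slip = dip-slip / sin(rake) = 19.96 / sin(40°) = 31 m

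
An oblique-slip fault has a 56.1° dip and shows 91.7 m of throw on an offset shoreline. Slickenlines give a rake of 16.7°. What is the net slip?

384 m

dip-slip = throw / sin(dip) = 91.7 / sin(56.1°) = 110.5 m
net slip = dip-slip / sin(rake) = 110.5 / sin(16.7°) = 384 m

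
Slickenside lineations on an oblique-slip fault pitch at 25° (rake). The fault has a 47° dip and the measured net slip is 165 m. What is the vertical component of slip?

dip-slip = net slip × sin(rake) = 165 m × sin(25°) = 69.73 m
throw = dip-slip × sin(dip) = 69.73 × sin(47°) = 51 m

51 m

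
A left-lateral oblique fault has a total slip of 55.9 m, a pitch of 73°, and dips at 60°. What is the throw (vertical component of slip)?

46.3 m

dip-slip = net slip × sin(rake) = 55.9 m × sin(73°) = 53.46 m
throw = dip-slip × sin(dip) = 53.46 × sin(60°) = 46.3 m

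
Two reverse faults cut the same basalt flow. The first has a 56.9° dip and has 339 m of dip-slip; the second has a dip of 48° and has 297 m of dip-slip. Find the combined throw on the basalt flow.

505 m

throw_A = 339 × sin(56.9°) = 284 m
throw_B = 297 × sin(48°) = 220.7 m
total = 284 + 220.7 = 505 m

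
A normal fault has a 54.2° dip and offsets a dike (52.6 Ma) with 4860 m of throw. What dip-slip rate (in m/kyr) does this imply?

0.114 m/kyr

dip-slip = throw / sin(dip) = 4860 m / sin(54.2°) = 5992 m
rate = 5992 m / 52.6 Ma = 0.000114 m/yr = 0.114 m/kyr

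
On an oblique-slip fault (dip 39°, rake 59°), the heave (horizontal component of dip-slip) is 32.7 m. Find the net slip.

49.1 m

dip-slip = heave / cos(dip) = 32.7 / cos(39°) = 42.08 m
net slip = dip-slip / sin(rake) = 42.08 / sin(59°) = 49.1 m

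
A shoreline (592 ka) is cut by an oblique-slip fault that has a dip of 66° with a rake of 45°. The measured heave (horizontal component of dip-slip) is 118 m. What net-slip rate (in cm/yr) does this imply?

0.0693 cm/yr

dip-slip = heave / cos(dip) = 118 / cos(66°) = 290.1 m
net slip = dip-slip / sin(rake) = 290.1 / sin(45°) = 410.3 m
rate = 410.3 m / 592 ka = 0.000693 m/yr = 0.0693 cm/yr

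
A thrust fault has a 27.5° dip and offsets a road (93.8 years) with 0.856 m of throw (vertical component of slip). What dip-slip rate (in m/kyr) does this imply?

dip-slip = throw / sin(dip) = 0.856 m / sin(27.5°) = 1.854 m
rate = 1.854 m / 93.8 years = 0.0198 m/yr = 19.8 m/kyr

19.8 m/kyr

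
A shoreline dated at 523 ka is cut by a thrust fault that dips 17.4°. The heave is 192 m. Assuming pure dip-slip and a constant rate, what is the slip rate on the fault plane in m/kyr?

0.385 m/kyr

dip-slip = heave / cos(dip) = 192 m / cos(17.4°) = 201.2 m
rate = 201.2 m / 523 ka = 0.000385 m/yr = 0.385 m/kyr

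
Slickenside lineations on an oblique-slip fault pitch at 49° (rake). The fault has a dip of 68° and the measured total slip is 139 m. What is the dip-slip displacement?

105 m

dip-slip = net slip × sin(rake) = 139 m × sin(49°) = 105 m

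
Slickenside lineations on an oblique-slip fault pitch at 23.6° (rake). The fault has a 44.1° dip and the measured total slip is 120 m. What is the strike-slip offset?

strike-slip = net slip × cos(rake) = 120 m × cos(23.6°) = 110 m

110 m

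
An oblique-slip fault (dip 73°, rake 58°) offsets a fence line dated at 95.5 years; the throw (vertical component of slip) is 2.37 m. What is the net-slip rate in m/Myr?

30600 m/Myr

dip-slip = throw / sin(dip) = 2.37 / sin(73°) = 2.478 m
net slip = dip-slip / sin(rake) = 2.478 / sin(58°) = 2.922 m
rate = 2.922 m / 95.5 years = 0.0306 m/yr = 30600 m/Myr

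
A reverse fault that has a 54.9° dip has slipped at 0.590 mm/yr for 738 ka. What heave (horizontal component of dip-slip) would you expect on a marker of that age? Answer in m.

dip-slip = rate × time = 0.590 mm/yr × 738 ka = 435.4 m
heave = dip-slip × cos(dip) = 435.4 × cos(54.9°) = 250 m

250 m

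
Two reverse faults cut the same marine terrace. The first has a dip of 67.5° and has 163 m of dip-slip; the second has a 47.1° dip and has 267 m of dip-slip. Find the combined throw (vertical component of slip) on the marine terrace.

346 m

throw_A = 163 × sin(67.5°) = 150.6 m
throw_B = 267 × sin(47.1°) = 195.6 m
total = 150.6 + 195.6 = 346 m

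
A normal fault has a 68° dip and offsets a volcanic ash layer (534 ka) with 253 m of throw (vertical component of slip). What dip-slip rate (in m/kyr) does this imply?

0.511 m/kyr

dip-slip = throw / sin(dip) = 253 m / sin(68°) = 272.9 m
rate = 272.9 m / 534 ka = 0.000511 m/yr = 0.511 m/kyr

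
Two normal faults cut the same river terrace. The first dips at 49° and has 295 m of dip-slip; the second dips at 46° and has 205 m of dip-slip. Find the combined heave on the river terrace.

heave_A = 295 × cos(49°) = 193.5 m
heave_B = 205 × cos(46°) = 142.4 m
total = 193.5 + 142.4 = 336 m

336 m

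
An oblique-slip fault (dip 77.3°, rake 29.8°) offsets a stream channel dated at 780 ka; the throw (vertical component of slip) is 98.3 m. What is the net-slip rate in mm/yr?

0.260 mm/yr

dip-slip = throw / sin(dip) = 98.3 / sin(77.3°) = 100.8 m
net slip = dip-slip / sin(rake) = 100.8 / sin(29.8°) = 202.8 m
rate = 202.8 m / 780 ka = 0.000260 m/yr = 0.260 mm/yr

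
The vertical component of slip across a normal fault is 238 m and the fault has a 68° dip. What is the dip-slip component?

257 m

dip-slip = throw / sin(dip) = 238 / sin(68°) = 257 m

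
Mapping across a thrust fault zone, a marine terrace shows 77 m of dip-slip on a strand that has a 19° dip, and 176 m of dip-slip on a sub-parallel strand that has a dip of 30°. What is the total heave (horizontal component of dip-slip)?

225 m

heave_A = 77 × cos(19°) = 72.80 m
heave_B = 176 × cos(30°) = 152.4 m
total = 72.80 + 152.4 = 225 m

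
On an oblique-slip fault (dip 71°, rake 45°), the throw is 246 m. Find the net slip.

368 m

dip-slip = throw / sin(dip) = 246 / sin(71°) = 260.2 m
net slip = dip-slip / sin(rake) = 260.2 / sin(45°) = 368 m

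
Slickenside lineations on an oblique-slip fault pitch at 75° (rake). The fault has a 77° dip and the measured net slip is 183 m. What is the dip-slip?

177 m

dip-slip = net slip × sin(rake) = 183 m × sin(75°) = 177 m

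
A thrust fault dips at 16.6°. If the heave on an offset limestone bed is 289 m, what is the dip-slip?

302 m

dip-slip = heave / cos(dip) = 289 / cos(16.6°) = 302 m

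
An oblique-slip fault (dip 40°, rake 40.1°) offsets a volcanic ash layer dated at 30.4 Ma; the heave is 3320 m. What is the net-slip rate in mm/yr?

0.221 mm/yr

dip-slip = heave / cos(dip) = 3320 / cos(40°) = 4334 m
net slip = dip-slip / sin(rake) = 4334 / sin(40.1°) = 6728 m
rate = 6728 m / 30.4 Ma = 0.000221 m/yr = 0.221 mm/yr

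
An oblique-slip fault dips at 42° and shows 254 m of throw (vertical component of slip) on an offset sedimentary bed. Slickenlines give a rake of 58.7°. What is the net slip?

dip-slip = throw / sin(dip) = 254 / sin(42°) = 379.6 m
net slip = dip-slip / sin(rake) = 379.6 / sin(58.7°) = 444 m

444 m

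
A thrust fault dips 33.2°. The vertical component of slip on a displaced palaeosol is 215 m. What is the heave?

329 m

heave = throw / tan(dip) = 215 / tan(33.2°) = 329 m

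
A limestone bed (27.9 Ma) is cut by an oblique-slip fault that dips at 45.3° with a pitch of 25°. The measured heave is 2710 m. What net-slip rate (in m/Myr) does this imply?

dip-slip = heave / cos(dip) = 2710 / cos(45.3°) = 3853 m
net slip = dip-slip / sin(rake) = 3853 / sin(25°) = 9116 m
rate = 9116 m / 27.9 Ma = 0.000327 m/yr = 327 m/Myr

327 m/Myr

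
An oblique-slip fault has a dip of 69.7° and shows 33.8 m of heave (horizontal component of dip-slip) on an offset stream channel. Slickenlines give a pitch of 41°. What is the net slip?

dip-slip = heave / cos(dip) = 33.8 / cos(69.7°) = 97.42 m
net slip = dip-slip / sin(rake) = 97.42 / sin(41°) = 148 m

148 m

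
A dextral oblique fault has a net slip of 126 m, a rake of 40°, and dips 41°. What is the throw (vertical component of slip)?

53.1 m

dip-slip = net slip × sin(rake) = 126 m × sin(40°) = 80.99 m
throw = dip-slip × sin(dip) = 80.99 × sin(41°) = 53.1 m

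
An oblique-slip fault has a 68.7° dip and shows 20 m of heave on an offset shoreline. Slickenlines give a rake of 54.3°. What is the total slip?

dip-slip = heave / cos(dip) = 20 / cos(68.7°) = 55.06 m
net slip = dip-slip / sin(rake) = 55.06 / sin(54.3°) = 67.8 m

67.8 m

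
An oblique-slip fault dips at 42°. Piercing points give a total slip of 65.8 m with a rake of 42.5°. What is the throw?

29.7 m

dip-slip = net slip × sin(rake) = 65.8 m × sin(42.5°) = 44.45 m
throw = dip-slip × sin(dip) = 44.45 × sin(42°) = 29.7 m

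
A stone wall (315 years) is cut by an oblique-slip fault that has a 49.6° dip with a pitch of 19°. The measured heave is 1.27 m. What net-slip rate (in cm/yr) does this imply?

dip-slip = heave / cos(dip) = 1.27 / cos(49.6°) = 1.960 m
net slip = dip-slip / sin(rake) = 1.960 / sin(19°) = 6.019 m
rate = 6.019 m / 315 years = 0.0191 m/yr = 1.91 cm/yr

1.91 cm/yr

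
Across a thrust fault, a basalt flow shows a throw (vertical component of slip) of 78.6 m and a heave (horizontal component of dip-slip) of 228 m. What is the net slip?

241 m

net slip = √(throw² + heave²) = √(78.6² + 228²) = 241 m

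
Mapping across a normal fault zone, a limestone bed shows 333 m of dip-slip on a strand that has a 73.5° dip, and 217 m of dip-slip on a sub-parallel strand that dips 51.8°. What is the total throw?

throw_A = 333 × sin(73.5°) = 319.3 m
throw_B = 217 × sin(51.8°) = 170.5 m
total = 319.3 + 170.5 = 490 m

490 m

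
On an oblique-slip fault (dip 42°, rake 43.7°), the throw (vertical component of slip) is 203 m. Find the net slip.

dip-slip = throw / sin(dip) = 203 / sin(42°) = 303.4 m
net slip = dip-slip / sin(rake) = 303.4 / sin(43.7°) = 439 m

439 m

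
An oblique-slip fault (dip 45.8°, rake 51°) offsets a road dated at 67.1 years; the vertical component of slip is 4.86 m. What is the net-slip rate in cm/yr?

dip-slip = throw / sin(dip) = 4.86 / sin(45.8°) = 6.779 m
net slip = dip-slip / sin(rake) = 6.779 / sin(51°) = 8.723 m
rate = 8.723 m / 67.1 years = 0.130 m/yr = 13 cm/yr

13 cm/yr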